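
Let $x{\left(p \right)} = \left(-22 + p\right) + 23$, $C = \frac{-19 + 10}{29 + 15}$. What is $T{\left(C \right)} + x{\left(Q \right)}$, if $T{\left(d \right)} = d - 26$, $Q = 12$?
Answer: $- \frac{581}{44} \approx -13.205$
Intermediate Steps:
$C = - \frac{9}{44} \approx -0.20455$
$x{\left(p \right)} = 1 + p$
$T{\left(d \right)} = -26 + d$
$T{\left(C \right)} + x{\left(Q \right)} = \left(-26 - \frac{9}{44}\right) + \left(1 + 12\right) = - \frac{1153}{44} + 13 = - \frac{581}{44}$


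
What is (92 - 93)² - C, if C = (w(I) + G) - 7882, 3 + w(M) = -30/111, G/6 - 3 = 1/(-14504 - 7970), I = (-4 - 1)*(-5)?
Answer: 3271382973/415769 ≈ 7868.3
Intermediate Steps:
I = 25 (I = -5*(-5) = 25)
G = 202263/11237 (G = 18 + 6/(-14504 - 7970) = 18 + 6/(-22474) = 18 + 6*(-1/22474) = 18 - 3/11237 = 202263/11237 ≈ 18.000)
w(M) = -121/37 (w(M) = -3 - 30/111 = -3 - 30*1/111 = -3 - 10/37 = -121/37)
C = -3270967204/415769 (C = (-121/37 + 202263/11237) - 7882 = 6124054/415769 - 7882 = -3270967204/415769 ≈ -7867.3)
(92 - 93)² - C = (92 - 93)² - 1*(-3270967204/415769) = (-1)² + 3270967204/415769 = 1 + 3270967204/415769 = 3271382973/415769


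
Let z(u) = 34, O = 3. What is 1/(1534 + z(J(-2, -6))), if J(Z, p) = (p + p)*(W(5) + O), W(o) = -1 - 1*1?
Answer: 1/1568 ≈ 0.00063775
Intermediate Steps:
W(o) = -2 (W(o) = -1 - 1 = -2)
J(Z, p) = 2*p (J(Z, p) = (p + p)*(-2 + 3) = (2*p)*1 = 2*p)
1/(1534 + z(J(-2, -6))) = 1/(1534 + 34) = 1/1568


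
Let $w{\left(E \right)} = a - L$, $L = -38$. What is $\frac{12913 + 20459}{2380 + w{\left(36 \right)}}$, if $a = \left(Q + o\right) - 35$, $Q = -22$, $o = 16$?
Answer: $\frac{33372}{2377} \approx 14.04$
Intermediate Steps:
$a = -41$ ($a = \left(-22 + 16\right) - 35 = -6 - 35 = -41$)
$w{\left(E \right)} = -3$ ($w{\left(E \right)} = -41 - -38 = -41 + 38 = -3$)
$\frac{12913 + 20459}{2380 + w{\left(36 \right)}} = \frac{12913 + 20459}{2380 - 3} = \frac{33372}{2377}$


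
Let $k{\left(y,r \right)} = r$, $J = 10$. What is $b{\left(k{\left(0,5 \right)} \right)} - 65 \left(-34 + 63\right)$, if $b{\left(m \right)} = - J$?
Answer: $-1895$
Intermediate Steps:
$b{\left(m \right)} = -10$ ($b{\left(m \right)} = \left(-1\right) 10 = -10$)
$b{\left(k{\left(0,5 \right)} \right)} - 65 \left(-34 + 63\right) = -10 - 65 \left(-34 + 63\right) = -10 - 1885 = -1895$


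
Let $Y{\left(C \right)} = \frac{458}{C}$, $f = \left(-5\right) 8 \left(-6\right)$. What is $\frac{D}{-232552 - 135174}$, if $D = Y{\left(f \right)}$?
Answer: $- \frac{229}{44127120} \approx -5.1896 \cdot 10^{-6}$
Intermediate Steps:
$f = 240$ ($f = \left(-40\right) \left(-6\right) = 240$)
$D = \frac{229}{120}$ ($D = \frac{458}{240} = 458 \cdot \frac{1}{240} = \frac{229}{120} \approx 1.9083$)
$\frac{D}{-232552 - 135174} = \frac{229}{120 \left(-232552 - 135174\right)} = \frac{229}{120 \left(-367726\right)} = \frac{229}{120} \left(- \frac{1}{367726}\right) = - \frac{229}{44127120}$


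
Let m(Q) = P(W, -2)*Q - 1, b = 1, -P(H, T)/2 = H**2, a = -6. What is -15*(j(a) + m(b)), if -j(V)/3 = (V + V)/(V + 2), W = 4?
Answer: 630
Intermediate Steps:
P(H, T) = -2*H**2
j(V) = -6*V/(2 + V) (j(V) = -3*(V + V)/(V + 2) = -3*2*V/(2 + V) = -6*V/(2 + V))
m(Q) = -1 - 32*Q (m(Q) = (-2*4**2)*Q - 1 = (-2*16)*Q - 1 = -32*Q - 1 = -1 - 32*Q)
-15*(j(a) + m(b)) = -15*(-6*(-6)/(2 - 6) + (-1 - 32*1)) = -15*(-6*(-6)/(-4) + (-1 - 32)) = -15*(-6*(-6)*(-1/4) - 33) = -15*(-9 - 33) = -15*(-42) = 630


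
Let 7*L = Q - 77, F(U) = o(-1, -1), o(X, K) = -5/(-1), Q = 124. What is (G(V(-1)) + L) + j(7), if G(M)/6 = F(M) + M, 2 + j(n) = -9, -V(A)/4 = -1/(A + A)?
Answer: 96/7 ≈ 13.714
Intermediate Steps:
o(X, K) = 5 (o(X, K) = -5*(-1) = 5)
F(U) = 5
V(A) = 2/A (V(A) = -(-4)/(A + A) = -(-4)/(2*A) = -(-4)*1/(2*A) = -(-2)/A = 2/A)
j(n) = -11 (j(n) = -2 - 9 = -11)
L = 47/7 (L = (124 - 77)/7 = (⅐)*47 = 47/7 ≈ 6.7143)
G(M) = 30 + 6*M (G(M) = 6*(5 + M) = 30 + 6*M)
(G(V(-1)) + L) + j(7) = ((30 + 6*(2/(-1))) + 47/7) - 11 = ((30 + 6*(2*(-1))) + 47/7) - 11 = ((30 + 6*(-2)) + 47/7) - 11 = ((30 - 12) + 47/7) - 11 = (18 + 47/7) - 11 = 173/7 - 11 = 96/7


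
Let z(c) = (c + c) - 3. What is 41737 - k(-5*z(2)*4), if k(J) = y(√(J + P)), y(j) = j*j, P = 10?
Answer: 41747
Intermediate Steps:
z(c) = -3 + 2*c (z(c) = 2*c - 3 = -3 + 2*c)
y(j) = j²
k(J) = 10 + J (k(J) = (√(J + 10))² = (√(10 + J))² = 10 + J)
41737 - k(-5*z(2)*4) = 41737 - (10 - 5*(-3 + 2*2)*4) = 41737 - (10 - 5*(-3 + 4)*4) = 41737 - (10 - 5*1*4) = 41737 - (10 - 5*4) = 41737 - (10 - 20) = 41737 - 1*(-10) = 41737 + 10 = 41747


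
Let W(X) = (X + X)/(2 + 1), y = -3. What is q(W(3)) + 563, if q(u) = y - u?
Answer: 558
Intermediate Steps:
W(X) = 2*X/3 (W(X) = (2*X)/3 = (2*X)*(⅓) = 2*X/3)
q(u) = -3 - u
q(W(3)) + 563 = (-3 - 2*3/3) + 563 = (-3 - 1*2) + 563 = (-3 - 2) + 563 = -5 + 563 = 558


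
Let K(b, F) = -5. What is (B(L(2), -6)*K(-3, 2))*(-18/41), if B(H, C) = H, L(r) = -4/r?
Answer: -180/41 ≈ -4.3902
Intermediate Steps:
(B(L(2), -6)*K(-3, 2))*(-18/41) = (-4/2*(-5))*(-18/41) = (-4*½*(-5))*(-18*1/41) = -2*(-5)*(-18/41) = 10*(-18/41) = -180/41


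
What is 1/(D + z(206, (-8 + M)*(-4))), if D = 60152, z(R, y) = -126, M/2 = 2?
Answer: 1/60026 ≈ 1.6659e-5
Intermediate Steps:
M = 4 (M = 2*2 = 4)
1/(D + z(206, (-8 + M)*(-4))) = 1/(60152 - 126) = 1/60026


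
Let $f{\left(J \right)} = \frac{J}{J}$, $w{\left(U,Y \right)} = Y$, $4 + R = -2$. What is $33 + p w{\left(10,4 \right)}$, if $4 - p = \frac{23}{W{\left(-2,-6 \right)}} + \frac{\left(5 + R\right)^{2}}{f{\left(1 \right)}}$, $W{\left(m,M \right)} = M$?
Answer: $\frac{181}{3} \approx 60.333$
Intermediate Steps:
$R = -6$ ($R = -4 - 2 = -6$)
$f{\left(J \right)} = 1$
$p = \frac{41}{6}$ ($p = 4 - \left(\frac{23}{-6} + \frac{\left(5 - 6\right)^{2}}{1}\right) = 4 - \left(23 \left(- \frac{1}{6}\right) + \left(-1\right)^{2} \cdot 1\right) = 4 - \left(- \frac{23}{6} + 1 \cdot 1\right) = 4 - \left(- \frac{23}{6} + 1\right) = 4 - - \frac{17}{6} = 4 + \frac{17}{6} = \frac{41}{6} \approx 6.8333$)
$33 + p w{\left(10,4 \right)} = 33 + \frac{41}{6} \cdot 4 = 33 + \frac{82}{3} = \frac{181}{3}$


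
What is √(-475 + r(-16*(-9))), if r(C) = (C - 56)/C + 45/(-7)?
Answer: I*√848162/42 ≈ 21.928*I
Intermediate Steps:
r(C) = -45/7 + (-56 + C)/C (r(C) = (-56 + C)/C + 45*(-⅐) = (-56 + C)/C - 45/7 = -45/7 + (-56 + C)/C)
√(-475 + r(-16*(-9))) = √(-475 + (-38/7 - 56/((-16*(-9))))) = √(-475 + (-38/7 - 56/144)) = √(-475 + (-38/7 - 56*1/144)) = √(-475 + (-38/7 - 7/18)) = √(-475 - 733/126) = √(-60583/126) = I*√848162/42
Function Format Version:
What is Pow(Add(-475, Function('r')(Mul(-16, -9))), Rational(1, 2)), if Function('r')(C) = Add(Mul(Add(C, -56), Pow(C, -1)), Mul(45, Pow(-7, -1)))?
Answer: Mul(Rational(1, 42), I, Pow(848162, Rational(1, 2))) ≈ Mul(21.928, I)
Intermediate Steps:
Function('r')(C) = Add(Rational(-45, 7), Mul(Pow(C, -1), Add(-56, C))) (Function('r')(C) = Add(Mul(Add(-56, C), Pow(C, -1)), Mul(45, Rational(-1, 7))) = Add(Mul(Pow(C, -1), Add(-56, C)), Rational(-45, 7)) = Add(Rational(-45, 7), Mul(Pow(C, -1), Add(-56, C))))
Pow(Add(-475, Function('r')(Mul(-16, -9))), Rational(1, 2)) = Pow(Add(-475, Add(Rational(-38, 7), Mul(-56, Pow(Mul(-16, -9), -1)))), Rational(1, 2)) = Pow(Add(-475, Add(Rational(-38, 7), Mul(-56, Pow(144, -1)))), Rational(1, 2)) = Pow(Add(-475, Add(Rational(-38, 7), Mul(-56, Rational(1, 144)))), Rational(1, 2)) = Pow(Add(-475, Add(Rational(-38, 7), Rational(-7, 18))), Rational(1, 2)) = Pow(Add(-475, Rational(-733, 126)), Rational(1, 2)) = Pow(Rational(-60583, 126), Rational(1, 2)) = Mul(Rational(1, 42), I, Pow(848162, Rational(1, 2)))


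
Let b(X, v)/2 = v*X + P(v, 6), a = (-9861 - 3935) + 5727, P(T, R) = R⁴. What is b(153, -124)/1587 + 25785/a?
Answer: -108725361/4268501 ≈ -25.472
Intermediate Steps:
a = -8069 (a = -13796 + 5727 = -8069)
b(X, v) = 2592 + 2*X*v (b(X, v) = 2*(v*X + 6⁴) = 2*(X*v + 1296) = 2*(1296 + X*v) = 2592 + 2*X*v)
b(153, -124)/1587 + 25785/a = (2592 + 2*153*(-124))/1587 + 25785/(-8069) = (2592 - 37944)*(1/1587) + 25785*(-1/8069) = -35352*1/1587 - 25785/8069 = -11784/529 - 25785/8069 = -108725361/4268501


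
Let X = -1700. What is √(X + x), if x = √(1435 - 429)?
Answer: √(-1700 + √1006) ≈ 40.845*I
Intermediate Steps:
x = √1006 ≈ 31.717
√(X + x) = √(-1700 + √1006)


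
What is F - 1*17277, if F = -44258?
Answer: -61535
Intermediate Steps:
F - 1*17277 = -44258 - 1*17277 = -44258 - 17277 = -61535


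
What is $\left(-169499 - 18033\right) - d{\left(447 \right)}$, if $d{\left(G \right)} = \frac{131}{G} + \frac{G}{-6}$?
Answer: $- \frac{167587267}{894} \approx -1.8746 \cdot 10^{5}$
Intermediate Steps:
$d{\left(G \right)} = \frac{131}{G} - \frac{G}{6}$ ($d{\left(G \right)} = \frac{131}{G} + G \left(- \frac{1}{6}\right) = \frac{131}{G} - \frac{G}{6}$)
$\left(-169499 - 18033\right) - d{\left(447 \right)} = \left(-169499 - 18033\right) - \left(\frac{131}{447} - \frac{149}{2}\right) = -187532 - \left(131 \cdot \frac{1}{447} - \frac{149}{2}\right) = -187532 - \left(\frac{131}{447} - \frac{149}{2}\right) = -187532 - - \frac{66341}{894} = -187532 + \frac{66341}{894} = - \frac{167587267}{894}$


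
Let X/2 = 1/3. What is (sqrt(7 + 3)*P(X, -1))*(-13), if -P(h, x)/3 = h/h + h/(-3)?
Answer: 91*sqrt(10)/3 ≈ 95.922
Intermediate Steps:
X = 2/3 ≈ 0.66667
P(h, x) = -3 + h (P(h, x) = -3*(h/h + h/(-3)) = -3*(1 + h*(-1/3)) = -3*(1 - h/3) = -3 + h)
(sqrt(7 + 3)*P(X, -1))*(-13) = (sqrt(7 + 3)*(-3 + 2/3))*(-13) = (sqrt(10)*(-7/3))*(-13) = -7*sqrt(10)/3*(-13) = 91*sqrt(10)/3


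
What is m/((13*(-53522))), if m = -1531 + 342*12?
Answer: -2573/695786 ≈ -0.0036980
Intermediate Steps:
m = 2573 (m = -1531 + 4104 = 2573)
m/((13*(-53522))) = 2573/((13*(-53522))) = 2573/(-695786) = 2573*(-1/695786) = -2573/695786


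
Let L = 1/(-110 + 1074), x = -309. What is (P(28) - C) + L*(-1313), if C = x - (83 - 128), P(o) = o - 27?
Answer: 254147/964 ≈ 263.64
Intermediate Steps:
P(o) = -27 + o
C = -264 (C = -309 - (83 - 128) = -309 - 1*(-45) = -309 + 45 = -264)
L = 1/964 ≈ 0.0010373
(P(28) - C) + L*(-1313) = ((-27 + 28) - 1*(-264)) + (1/964)*(-1313) = (1 + 264) - 1313/964 = 265 - 1313/964 = 254147/964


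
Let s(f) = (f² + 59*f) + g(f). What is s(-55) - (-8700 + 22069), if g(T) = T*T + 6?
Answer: -10558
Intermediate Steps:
g(T) = 6 + T² (g(T) = T² + 6 = 6 + T²)
s(f) = 6 + 2*f² + 59*f (s(f) = (f² + 59*f) + (6 + f²) = 6 + 2*f² + 59*f)
s(-55) - (-8700 + 22069) = (6 + 2*(-55)² + 59*(-55)) - (-8700 + 22069) = (6 + 2*3025 - 3245) - 1*13369 = (6 + 6050 - 3245) - 13369 = 2811 - 13369 = -10558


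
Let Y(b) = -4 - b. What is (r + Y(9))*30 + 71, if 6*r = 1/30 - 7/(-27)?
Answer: -17147/54 ≈ -317.54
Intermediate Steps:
r = 79/1620 (r = (1/30 - 7/(-27))/6 = (1*(1/30) - 7*(-1/27))/6 = (1/30 + 7/27)/6 = (1/6)*(79/270) = 79/1620 ≈ 0.048765)
(r + Y(9))*30 + 71 = (79/1620 + (-4 - 1*9))*30 + 71 = (79/1620 + (-4 - 9))*30 + 71 = (79/1620 - 13)*30 + 71 = -20981/1620*30 + 71 = -20981/54 + 71 = -17147/54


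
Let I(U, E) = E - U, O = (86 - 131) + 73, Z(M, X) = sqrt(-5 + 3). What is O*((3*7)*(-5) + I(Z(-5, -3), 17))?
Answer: -2464 - 28*I*sqrt(2) ≈ -2464.0 - 39.598*I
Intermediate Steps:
Z(M, X) = I*sqrt(2) (Z(M, X) = sqrt(-2) = I*sqrt(2))
O = 28 (O = -45 + 73 = 28)
O*((3*7)*(-5) + I(Z(-5, -3), 17)) = 28*((3*7)*(-5) + (17 - I*sqrt(2))) = 28*(21*(-5) + (17 - I*sqrt(2))) = 28*(-105 + (17 - I*sqrt(2))) = 28*(-88 - I*sqrt(2)) = -2464 - 28*I*sqrt(2)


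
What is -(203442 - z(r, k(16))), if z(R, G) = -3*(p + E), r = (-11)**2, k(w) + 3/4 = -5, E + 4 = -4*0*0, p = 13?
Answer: -203469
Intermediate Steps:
E = -4 (E = -4 - 4*0*0 = -4 + 0*0 = -4 + 0 = -4)
k(w) = -23/4 (k(w) = -3/4 - 5 = -23/4)
r = 121
z(R, G) = -27 (z(R, G) = -3*(13 - 4) = -3*9 = -27)
-(203442 - z(r, k(16))) = -(203442 - 1*(-27)) = -(203442 + 27) = -1*203469 = -203469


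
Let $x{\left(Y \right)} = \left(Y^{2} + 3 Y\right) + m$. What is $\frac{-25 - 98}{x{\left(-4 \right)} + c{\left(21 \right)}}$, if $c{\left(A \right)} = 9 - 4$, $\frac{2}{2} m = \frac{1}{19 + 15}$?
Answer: $- \frac{4182}{307} \approx -13.622$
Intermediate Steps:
$m = \frac{1}{34}$ ($m = \frac{1}{19 + 15} = \frac{1}{34} \approx 0.029412$)
$x{\left(Y \right)} = \frac{1}{34} + Y^{2} + 3 Y$ ($x{\left(Y \right)} = \left(Y^{2} + 3 Y\right) + \frac{1}{34} = \frac{1}{34} + Y^{2} + 3 Y$)
$c{\left(A \right)} = 5$ ($c{\left(A \right)} = 9 - 4 = 5$)
$\frac{-25 - 98}{x{\left(-4 \right)} + c{\left(21 \right)}} = \frac{-25 - 98}{\left(\frac{1}{34} + \left(-4\right)^{2} + 3 \left(-4\right)\right) + 5} = - \frac{123}{\left(\frac{1}{34} + 16 - 12\right) + 5} = - \frac{123}{\frac{137}{34} + 5} = - \frac{123}{\frac{307}{34}} = \left(-123\right) \frac{34}{307} = - \frac{4182}{307}$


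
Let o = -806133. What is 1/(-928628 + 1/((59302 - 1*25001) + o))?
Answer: -771832/716744806497 ≈ -1.0769e-6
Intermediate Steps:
1/(-928628 + 1/((59302 - 1*25001) + o)) = 1/(-928628 + 1/((59302 - 1*25001) - 806133)) = 1/(-928628 + 1/((59302 - 25001) - 806133)) = 1/(-928628 + 1/(34301 - 806133)) = 1/(-928628 + 1/(-771832)) = 1/(-928628 - 1/771832) = 1/(-716744806497/771832) = -771832/716744806497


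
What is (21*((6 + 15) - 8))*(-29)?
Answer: -7917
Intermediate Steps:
(21*((6 + 15) - 8))*(-29) = (21*(21 - 8))*(-29) = (21*13)*(-29) = 273*(-29) = -7917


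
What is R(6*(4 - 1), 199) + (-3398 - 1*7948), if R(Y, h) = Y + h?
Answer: -11129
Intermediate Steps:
R(6*(4 - 1), 199) + (-3398 - 1*7948) = (6*(4 - 1) + 199) + (-3398 - 1*7948) = (6*3 + 199) + (-3398 - 7948) = (18 + 199) - 11346 = 217 - 11346 = -11129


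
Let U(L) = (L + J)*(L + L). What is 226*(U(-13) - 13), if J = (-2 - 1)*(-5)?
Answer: -14690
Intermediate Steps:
J = 15 (J = -3*(-5) = 15)
U(L) = 2*L*(15 + L) (U(L) = (L + 15)*(L + L) = (15 + L)*(2*L) = 2*L*(15 + L))
226*(U(-13) - 13) = 226*(2*(-13)*(15 - 13) - 13) = 226*(2*(-13)*2 - 13) = 226*(-52 - 13) = 226*(-65) = -14690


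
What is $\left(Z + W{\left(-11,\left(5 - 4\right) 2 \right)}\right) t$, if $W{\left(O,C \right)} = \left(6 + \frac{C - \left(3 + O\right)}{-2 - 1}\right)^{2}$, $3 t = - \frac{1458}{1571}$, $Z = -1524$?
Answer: $\frac{737208}{1571} \approx 469.26$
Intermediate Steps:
$t = - \frac{486}{1571}$ ($t = \frac{\left(-1458\right) \frac{1}{1571}}{3} = \frac{1}{3} \left(- \frac{1458}{1571}\right) = - \frac{486}{1571} \approx -0.30936$)
$W{\left(O,C \right)} = \left(7 - \frac{C}{3} + \frac{O}{3}\right)^{2}$ ($W{\left(O,C \right)} = \left(6 + \frac{-3 + C - O}{-3}\right)^{2} = \left(6 + \left(-3 + C - O\right) \left(- \frac{1}{3}\right)\right)^{2} = \left(6 + \left(1 - \frac{C}{3} + \frac{O}{3}\right)\right)^{2} = \left(7 - \frac{C}{3} + \frac{O}{3}\right)^{2}$)
$\left(Z + W{\left(-11,\left(5 - 4\right) 2 \right)}\right) t = \left(-1524 + \frac{\left(21 - 11 - \left(5 - 4\right) 2\right)^{2}}{9}\right) \left(- \frac{486}{1571}\right) = \left(-1524 + \frac{\left(21 - 11 - 1 \cdot 2\right)^{2}}{9}\right) \left(- \frac{486}{1571}\right) = \left(-1524 + \frac{\left(21 - 11 - 2\right)^{2}}{9}\right) \left(- \frac{486}{1571}\right) = \left(-1524 + \frac{8^{2}}{9}\right) \left(- \frac{486}{1571}\right) = \left(-1524 + \frac{1}{9} \cdot 64\right) \left(- \frac{486}{1571}\right) = \left(-1524 + \frac{64}{9}\right) \left(- \frac{486}{1571}\right) = \left(- \frac{13652}{9}\right) \left(- \frac{486}{1571}\right) = \frac{737208}{1571}$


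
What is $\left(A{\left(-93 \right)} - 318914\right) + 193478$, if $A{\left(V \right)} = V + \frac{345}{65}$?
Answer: $- \frac{1631808}{13} \approx -1.2552 \cdot 10^{5}$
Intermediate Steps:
$A{\left(V \right)} = \frac{69}{13} + V$ ($A{\left(V \right)} = V + 345 \cdot \frac{1}{65} = V + \frac{69}{13} = \frac{69}{13} + V$)
$\left(A{\left(-93 \right)} - 318914\right) + 193478 = \left(\left(\frac{69}{13} - 93\right) - 318914\right) + 193478 = \left(- \frac{1140}{13} - 318914\right) + 193478 = - \frac{4147022}{13} + 193478 = - \frac{1631808}{13}$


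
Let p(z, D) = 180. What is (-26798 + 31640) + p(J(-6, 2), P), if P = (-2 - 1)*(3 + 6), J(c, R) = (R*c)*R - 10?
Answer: 5022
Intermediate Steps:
J(c, R) = -10 + c*R² (J(c, R) = c*R² - 10 = -10 + c*R²)
P = -27 (P = -3*9 = -27)
(-26798 + 31640) + p(J(-6, 2), P) = (-26798 + 31640) + 180 = 4842 + 180 = 5022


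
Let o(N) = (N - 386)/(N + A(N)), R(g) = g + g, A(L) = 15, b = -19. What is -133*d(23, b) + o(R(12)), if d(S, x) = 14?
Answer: -72980/39 ≈ -1871.3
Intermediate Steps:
R(g) = 2*g
o(N) = (-386 + N)/(15 + N) (o(N) = (N - 386)/(N + 15) = (-386 + N)/(15 + N))
-133*d(23, b) + o(R(12)) = -133*14 + (-386 + 2*12)/(15 + 2*12) = -1862 + (-386 + 24)/(15 + 24) = -1862 - 362/39 = -72980/39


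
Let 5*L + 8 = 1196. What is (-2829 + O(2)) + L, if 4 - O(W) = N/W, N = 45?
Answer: -26099/10 ≈ -2609.9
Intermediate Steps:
O(W) = 4 - 45/W
L = 1188/5 (L = -8/5 + (⅕)*1196 = -8/5 + 1196/5 = 1188/5 ≈ 237.60)
(-2829 + O(2)) + L = (-2829 + (4 - 45/2)) + 1188/5 = (-2829 - 37/2) + 1188/5 = -5695/2 + 1188/5 = -26099/10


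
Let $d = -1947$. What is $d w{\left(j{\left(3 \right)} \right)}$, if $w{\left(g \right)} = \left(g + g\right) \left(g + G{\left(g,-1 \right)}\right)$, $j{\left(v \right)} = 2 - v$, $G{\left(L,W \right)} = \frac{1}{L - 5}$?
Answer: $-4543$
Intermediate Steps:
$G{\left(L,W \right)} = \frac{1}{-5 + L}$
$w{\left(g \right)} = 2 g \left(g + \frac{1}{-5 + g}\right)$ ($w{\left(g \right)} = \left(g + g\right) \left(g + \frac{1}{-5 + g}\right) = 2 g \left(g + \frac{1}{-5 + g}\right)$)
$d w{\left(j{\left(3 \right)} \right)} = - 1947 \frac{2 \left(2 - 3\right) \left(1 + \left(2 - 3\right) \left(-5 + \left(2 - 3\right)\right)\right)}{-5 + \left(2 - 3\right)} = - 1947 \cdot 2 \left(-1\right) \frac{1}{-5 - 1} \left(1 - \left(-5 - 1\right)\right) = - 1947 \cdot 2 \left(-1\right) \frac{1}{-6} \left(1 - -6\right) = - 1947 \cdot 2 \left(-1\right) \left(- \frac{1}{6}\right) \left(1 + 6\right) = - 1947 \cdot 2 \left(-1\right) \left(- \frac{1}{6}\right) 7 = \left(-1947\right) \frac{7}{3} = -4543$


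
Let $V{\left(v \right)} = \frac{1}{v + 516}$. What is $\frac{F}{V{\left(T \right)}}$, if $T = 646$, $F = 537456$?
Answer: $624523872$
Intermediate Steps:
$V{\left(v \right)} = \frac{1}{516 + v}$
$\frac{F}{V{\left(T \right)}} = \frac{537456}{\frac{1}{516 + 646}} = \frac{537456}{\frac{1}{1162}} = 537456 \frac{1}{\frac{1}{1162}} = 537456 \cdot 1162 = 624523872$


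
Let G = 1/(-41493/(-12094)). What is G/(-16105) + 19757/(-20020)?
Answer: -2640550788797/2675652039060 ≈ -0.98688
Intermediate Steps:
G = 12094/41493 (G = 1/(-41493*(-1/12094)) = 1/(41493/12094) = 12094/41493 ≈ 0.29147)
G/(-16105) + 19757/(-20020) = (12094/41493)/(-16105) + 19757/(-20020) = (12094/41493)*(-1/16105) + 19757*(-1/20020) = -12094/668244765 - 19757/20020 = -2640550788797/2675652039060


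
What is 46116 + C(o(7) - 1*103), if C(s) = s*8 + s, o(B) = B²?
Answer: 45630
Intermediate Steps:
C(s) = 9*s (C(s) = 8*s + s = 9*s)
46116 + C(o(7) - 1*103) = 46116 + 9*(7² - 1*103) = 46116 + 9*(49 - 103) = 46116 + 9*(-54) = 46116 - 486 = 45630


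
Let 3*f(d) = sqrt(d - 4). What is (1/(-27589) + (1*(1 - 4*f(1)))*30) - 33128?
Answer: -913140723/27589 - 40*I*sqrt(3) ≈ -33098.0 - 69.282*I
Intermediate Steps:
f(d) = sqrt(-4 + d)/3 (f(d) = sqrt(d - 4)/3 = sqrt(-4 + d)/3)
(1/(-27589) + (1*(1 - 4*f(1)))*30) - 33128 = (1/(-27589) + (1*(1 - 4*sqrt(-4 + 1)/3))*30) - 33128 = (-1/27589 + (1*(1 - 4*sqrt(-3)/3))*30) - 33128 = (-1/27589 + (1*(1 - 4*I*sqrt(3)/3))*30) - 33128 = (-1/27589 + (1 - 4*I*sqrt(3)/3)*30) - 33128 = (-1/27589 + (30 - 40*I*sqrt(3))) - 33128 = (827669/27589 - 40*I*sqrt(3)) - 33128 = -913140723/27589 - 40*I*sqrt(3)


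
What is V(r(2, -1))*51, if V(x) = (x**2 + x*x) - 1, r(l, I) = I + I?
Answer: 357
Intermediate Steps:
r(l, I) = 2*I
V(x) = -1 + 2*x**2 (V(x) = (x**2 + x**2) - 1 = 2*x**2 - 1 = -1 + 2*x**2)
V(r(2, -1))*51 = (-1 + 2*(2*(-1))**2)*51 = (-1 + 2*(-2)**2)*51 = (-1 + 2*4)*51 = (-1 + 8)*51 = 7*51 = 357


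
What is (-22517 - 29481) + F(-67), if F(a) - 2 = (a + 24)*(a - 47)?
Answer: -47094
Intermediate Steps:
F(a) = 2 + (-47 + a)*(24 + a) (F(a) = 2 + (a + 24)*(a - 47) = 2 + (24 + a)*(-47 + a) = 2 + (-47 + a)*(24 + a))
(-22517 - 29481) + F(-67) = (-22517 - 29481) + (-1126 + (-67)² - 23*(-67)) = -51998 + (-1126 + 4489 + 1541) = -51998 + 4904 = -47094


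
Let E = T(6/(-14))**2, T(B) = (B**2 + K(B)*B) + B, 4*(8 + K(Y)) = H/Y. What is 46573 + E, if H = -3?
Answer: 1789375897/38416 ≈ 46579.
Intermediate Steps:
K(Y) = -8 - 3/(4*Y) (K(Y) = -8 + (-3/Y)/4 = -8 - 3/(4*Y))
T(B) = B + B**2 + B*(-8 - 3/(4*B)) (T(B) = (B**2 + (-8 - 3/(4*B))*B) + B = (B**2 + B*(-8 - 3/(4*B))) + B = B + B**2 + B*(-8 - 3/(4*B)))
E = 227529/38416 (E = (-3/4 + (6/(-14))**2 - 42/(-14))**2 = (-3/4 + (6*(-1/14))**2 - 42*(-1)/14)**2 = (-3/4 + (-3/7)**2 - 7*(-3/7))**2 = (-3/4 + 9/49 + 3)**2 = (477/196)**2 = 227529/38416 ≈ 5.9228)
46573 + E = 46573 + 227529/38416 = 1789375897/38416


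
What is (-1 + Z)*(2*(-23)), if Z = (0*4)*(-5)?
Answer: 46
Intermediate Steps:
Z = 0 (Z = 0*(-5) = 0)
(-1 + Z)*(2*(-23)) = (-1 + 0)*(2*(-23)) = -1*(-46) = 46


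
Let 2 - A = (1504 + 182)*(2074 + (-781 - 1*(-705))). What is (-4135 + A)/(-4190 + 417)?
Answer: 481823/539 ≈ 893.92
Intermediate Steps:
A = -3368626 (A = 2 - (1504 + 182)*(2074 + (-781 - 1*(-705))) = 2 - 1686*(2074 + (-781 + 705)) = 2 - 1686*(2074 - 76) = 2 - 1686*1998 = 2 - 1*3368628 = 2 - 3368628 = -3368626)
(-4135 + A)/(-4190 + 417) = (-4135 - 3368626)/(-4190 + 417) = -3372761/(-3773) = -3372761*(-1/3773) = 481823/539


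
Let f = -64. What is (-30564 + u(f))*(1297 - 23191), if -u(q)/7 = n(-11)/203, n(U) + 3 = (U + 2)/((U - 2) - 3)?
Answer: 155246599179/232 ≈ 6.6917e+8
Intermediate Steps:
n(U) = -3 + (2 + U)/(-5 + U) (n(U) = -3 + (U + 2)/((U - 2) - 3) = -3 + (2 + U)/((-2 + U) - 3) = -3 + (2 + U)/(-5 + U))
u(q) = 39/464 (u(q) = -7*(17 - 2*(-11))/(-5 - 11)/203 = -7*(17 + 22)/(-16)/203 = -7*(-1/16*39)/203 = -(-273)/(16*203) = -7*(-39/3248) = 39/464)
(-30564 + u(f))*(1297 - 23191) = (-30564 + 39/464)*(1297 - 23191) = -14181657/464*(-21894) = 155246599179/232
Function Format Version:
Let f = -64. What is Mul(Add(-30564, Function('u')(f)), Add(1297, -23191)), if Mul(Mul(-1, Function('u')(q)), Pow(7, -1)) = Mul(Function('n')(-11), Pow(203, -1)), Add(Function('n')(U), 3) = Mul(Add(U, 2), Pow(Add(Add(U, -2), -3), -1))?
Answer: Rational(155246599179, 232) ≈ 6.6917e+8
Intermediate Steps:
Function('n')(U) = Add(-3, Mul(Pow(Add(-5, U), -1), Add(2, U))) (Function('n')(U) = Add(-3, Mul(Add(U, 2), Pow(Add(Add(U, -2), -3), -1))) = Add(-3, Mul(Add(2, U), Pow(Add(Add(-2, U), -3), -1))) = Add(-3, Mul(Add(2, U), Pow(Add(-5, U), -1))) = Add(-3, Mul(Pow(Add(-5, U), -1), Add(2, U))))
Function('u')(q) = Rational(39, 464) (Function('u')(q) = Mul(-7, Mul(Mul(Pow(Add(-5, -11), -1), Add(17, Mul(-2, -11))), Pow(203, -1))) = Mul(-7, Mul(Mul(Pow(-16, -1), Add(17, 22)), Rational(1, 203))) = Mul(-7, Mul(Mul(Rational(-1, 16), 39), Rational(1, 203))) = Mul(-7, Mul(Rational(-39, 16), Rational(1, 203))) = Mul(-7, Rational(-39, 3248)) = Rational(39, 464))
Mul(Add(-30564, Function('u')(f)), Add(1297, -23191)) = Mul(Add(-30564, Rational(39, 464)), Add(1297, -23191)) = Mul(Rational(-14181657, 464), -21894) = Rational(155246599179, 232)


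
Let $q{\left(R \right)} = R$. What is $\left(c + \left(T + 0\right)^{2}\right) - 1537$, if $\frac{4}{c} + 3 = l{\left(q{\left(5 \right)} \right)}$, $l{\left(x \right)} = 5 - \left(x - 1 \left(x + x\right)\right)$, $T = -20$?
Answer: $- \frac{7955}{7} \approx -1136.4$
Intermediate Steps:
$l{\left(x \right)} = 5 + x$ ($l{\left(x \right)} = 5 - \left(x - 1 \cdot 2 x\right) = 5 - \left(x - 2 x\right) = 5 - - x = 5 + x$)
$c = \frac{4}{7}$ ($c = \frac{4}{-3 + \left(5 + 5\right)} = \frac{4}{-3 + 10} = \frac{4}{7} \approx 0.57143$)
$\left(c + \left(T + 0\right)^{2}\right) - 1537 = \left(\frac{4}{7} + \left(-20 + 0\right)^{2}\right) - 1537 = \left(\frac{4}{7} + \left(-20\right)^{2}\right) - 1537 = \left(\frac{4}{7} + 400\right) - 1537 = \frac{2804}{7} - 1537 = - \frac{7955}{7}$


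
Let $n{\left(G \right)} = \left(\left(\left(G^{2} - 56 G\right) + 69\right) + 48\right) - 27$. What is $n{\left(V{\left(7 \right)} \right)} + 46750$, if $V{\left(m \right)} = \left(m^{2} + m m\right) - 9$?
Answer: $49777$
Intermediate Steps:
$V{\left(m \right)} = -9 + 2 m^{2}$ ($V{\left(m \right)} = \left(m^{2} + m^{2}\right) - 9 = 2 m^{2} - 9 = -9 + 2 m^{2}$)
$n{\left(G \right)} = 90 + G^{2} - 56 G$ ($n{\left(G \right)} = \left(\left(69 + G^{2} - 56 G\right) + 48\right) - 27 = \left(117 + G^{2} - 56 G\right) - 27 = 90 + G^{2} - 56 G$)
$n{\left(V{\left(7 \right)} \right)} + 46750 = \left(90 + \left(-9 + 2 \cdot 7^{2}\right)^{2} - 56 \left(-9 + 2 \cdot 7^{2}\right)\right) + 46750 = \left(90 + \left(-9 + 2 \cdot 49\right)^{2} - 56 \left(-9 + 2 \cdot 49\right)\right) + 46750 = \left(90 + \left(-9 + 98\right)^{2} - 56 \left(-9 + 98\right)\right) + 46750 = \left(90 + 89^{2} - 4984\right) + 46750 = \left(90 + 7921 - 4984\right) + 46750 = 3027 + 46750 = 49777$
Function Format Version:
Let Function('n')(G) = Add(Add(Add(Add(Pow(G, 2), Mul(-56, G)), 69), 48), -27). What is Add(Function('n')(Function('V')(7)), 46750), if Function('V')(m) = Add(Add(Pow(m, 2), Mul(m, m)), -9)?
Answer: 49777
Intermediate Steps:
Function('V')(m) = Add(-9, Mul(2, Pow(m, 2))) (Function('V')(m) = Add(Add(Pow(m, 2), Pow(m, 2)), -9) = Add(Mul(2, Pow(m, 2)), -9) = Add(-9, Mul(2, Pow(m, 2))))
Function('n')(G) = Add(90, Pow(G, 2), Mul(-56, G)) (Function('n')(G) = Add(Add(Add(69, Pow(G, 2), Mul(-56, G)), 48), -27) = Add(Add(117, Pow(G, 2), Mul(-56, G)), -27) = Add(90, Pow(G, 2), Mul(-56, G)))
Add(Function('n')(Function('V')(7)), 46750) = Add(Add(90, Pow(Add(-9, Mul(2, Pow(7, 2))), 2), Mul(-56, Add(-9, Mul(2, Pow(7, 2))))), 46750) = Add(Add(90, Pow(Add(-9, Mul(2, 49)), 2), Mul(-56, Add(-9, Mul(2, 49)))), 46750) = Add(Add(90, Pow(Add(-9, 98), 2), Mul(-56, Add(-9, 98))), 46750) = Add(Add(90, Pow(89, 2), Mul(-56, 89)), 46750) = Add(Add(90, 7921, -4984), 46750) = Add(3027, 46750) = 49777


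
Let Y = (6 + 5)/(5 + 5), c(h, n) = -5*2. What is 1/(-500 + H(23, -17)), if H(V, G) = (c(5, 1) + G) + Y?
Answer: -10/5259 ≈ -0.0019015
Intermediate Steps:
c(h, n) = -10
Y = 11/10 ≈ 1.1000
H(V, G) = -89/10 + G (H(V, G) = (-10 + G) + 11/10 = -89/10 + G)
1/(-500 + H(23, -17)) = 1/(-500 + (-89/10 - 17)) = 1/(-500 - 259/10) = 1/(-5259/10) = -10/5259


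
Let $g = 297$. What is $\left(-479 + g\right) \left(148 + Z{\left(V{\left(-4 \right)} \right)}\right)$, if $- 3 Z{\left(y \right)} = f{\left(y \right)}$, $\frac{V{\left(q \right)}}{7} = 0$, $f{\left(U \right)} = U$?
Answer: $-26936$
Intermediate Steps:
$V{\left(q \right)} = 0$ ($V{\left(q \right)} = 7 \cdot 0 = 0$)
$Z{\left(y \right)} = - \frac{y}{3}$
$\left(-479 + g\right) \left(148 + Z{\left(V{\left(-4 \right)} \right)}\right) = \left(-479 + 297\right) \left(148 - 0\right) = - 182 \left(148 + 0\right) = \left(-182\right) 148 = -26936$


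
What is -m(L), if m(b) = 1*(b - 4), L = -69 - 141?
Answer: 214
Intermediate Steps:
L = -210
m(b) = -4 + b (m(b) = 1*(-4 + b) = -4 + b)
-m(L) = -(-4 - 210) = -1*(-214) = 214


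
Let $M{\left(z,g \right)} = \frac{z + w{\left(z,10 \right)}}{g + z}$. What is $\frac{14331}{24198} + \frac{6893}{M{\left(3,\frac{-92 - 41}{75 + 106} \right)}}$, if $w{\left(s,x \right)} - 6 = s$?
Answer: $\frac{2850742528}{2189919} \approx 1301.8$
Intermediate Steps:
$w{\left(s,x \right)} = 6 + s$
$M{\left(z,g \right)} = \frac{6 + 2 z}{g + z}$ ($M{\left(z,g \right)} = \frac{z + \left(6 + z\right)}{g + z} = \frac{6 + 2 z}{g + z}$)
$\frac{14331}{24198} + \frac{6893}{M{\left(3,\frac{-92 - 41}{75 + 106} \right)}} = \frac{14331}{24198} + \frac{6893}{2 \frac{1}{\frac{-92 - 41}{75 + 106} + 3} \left(3 + 3\right)} = 14331 \cdot \frac{1}{24198} + \frac{6893}{2 \frac{1}{- \frac{133}{181} + 3} \cdot 6} = \frac{4777}{8066} + \frac{6893}{2 \frac{1}{\left(-133\right) \frac{1}{181} + 3} \cdot 6} = \frac{4777}{8066} + \frac{6893}{2 \frac{1}{- \frac{133}{181} + 3} \cdot 6} = \frac{4777}{8066} + \frac{6893}{2 \frac{1}{\frac{410}{181}} \cdot 6} = \frac{4777}{8066} + \frac{6893}{2 \cdot \frac{181}{410} \cdot 6} = \frac{4777}{8066} + \frac{6893}{\frac{1086}{205}} = \frac{4777}{8066} + 6893 \cdot \frac{205}{1086} = \frac{4777}{8066} + \frac{1413065}{1086} = \frac{2850742528}{2189919}$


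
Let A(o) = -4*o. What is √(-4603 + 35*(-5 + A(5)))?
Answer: I*√5478 ≈ 74.014*I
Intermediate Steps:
√(-4603 + 35*(-5 + A(5))) = √(-4603 + 35*(-5 - 4*5)) = √(-4603 + 35*(-5 - 20)) = √(-4603 + 35*(-25)) = √(-4603 - 875) = √(-5478) = I*√5478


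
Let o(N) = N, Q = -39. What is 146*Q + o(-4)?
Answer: -5698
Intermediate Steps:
146*Q + o(-4) = 146*(-39) - 4 = -5694 - 4 = -5698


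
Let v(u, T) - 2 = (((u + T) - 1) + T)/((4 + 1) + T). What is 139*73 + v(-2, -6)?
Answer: 10164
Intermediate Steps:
v(u, T) = 2 + (-1 + u + 2*T)/(5 + T) (v(u, T) = 2 + (((u + T) - 1) + T)/((4 + 1) + T) = 2 + (((T + u) - 1) + T)/(5 + T) = 2 + ((-1 + T + u) + T)/(5 + T) = 2 + (-1 + u + 2*T)/(5 + T))
139*73 + v(-2, -6) = 139*73 + (9 - 2 + 4*(-6))/(5 - 6) = 10147 + (9 - 2 - 24)/(-1) = 10147 - 1*(-17) = 10147 + 17 = 10164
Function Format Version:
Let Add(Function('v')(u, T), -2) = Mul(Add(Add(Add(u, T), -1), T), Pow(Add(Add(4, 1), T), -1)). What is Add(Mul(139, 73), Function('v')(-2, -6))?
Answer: 10164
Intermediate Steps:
Function('v')(u, T) = Add(2, Mul(Pow(Add(5, T), -1), Add(-1, u, Mul(2, T)))) (Function('v')(u, T) = Add(2, Mul(Add(Add(Add(u, T), -1), T), Pow(Add(Add(4, 1), T), -1))) = Add(2, Mul(Add(Add(Add(T, u), -1), T), Pow(Add(5, T), -1))) = Add(2, Mul(Add(Add(-1, T, u), T), Pow(Add(5, T), -1))) = Add(2, Mul(Add(-1, u, Mul(2, T)), Pow(Add(5, T), -1))) = Add(2, Mul(Pow(Add(5, T), -1), Add(-1, u, Mul(2, T)))))
Add(Mul(139, 73), Function('v')(-2, -6)) = Add(Mul(139, 73), Mul(Pow(Add(5, -6), -1), Add(9, -2, Mul(4, -6)))) = Add(10147, Mul(Pow(-1, -1), Add(9, -2, -24))) = Add(10147, Mul(-1, -17)) = Add(10147, 17) = 10164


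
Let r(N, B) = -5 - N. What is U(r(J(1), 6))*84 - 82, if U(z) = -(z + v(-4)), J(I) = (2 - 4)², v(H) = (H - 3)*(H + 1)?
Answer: -1090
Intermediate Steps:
v(H) = (1 + H)*(-3 + H) (v(H) = (-3 + H)*(1 + H) = (1 + H)*(-3 + H))
J(I) = 4 (J(I) = (-2)² = 4)
U(z) = -21 - z (U(z) = -(z + (-3 + (-4)² - 2*(-4))) = -(z + (-3 + 16 + 8)) = -(z + 21) = -(21 + z) = -21 - z)
U(r(J(1), 6))*84 - 82 = (-21 - (-5 - 1*4))*84 - 82 = (-21 - (-5 - 4))*84 - 82 = (-21 - 1*(-9))*84 - 82 = (-21 + 9)*84 - 82 = -12*84 - 82 = -1008 - 82 = -1090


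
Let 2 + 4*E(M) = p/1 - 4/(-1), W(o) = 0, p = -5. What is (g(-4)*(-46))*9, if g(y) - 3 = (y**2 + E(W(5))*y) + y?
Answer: -7452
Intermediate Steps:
E(M) = -3/4 (E(M) = -1/2 + (-5/1 - 4/(-1))/4 = -1/2 + (-5*1 - 4*(-1))/4 = -1/2 + (-5 + 4)/4 = -1/2 + (1/4)*(-1) = -1/2 - 1/4 = -3/4)
g(y) = 3 + y**2 + y/4 (g(y) = 3 + ((y**2 - 3*y/4) + y) = 3 + (y**2 + y/4) = 3 + y**2 + y/4)
(g(-4)*(-46))*9 = ((3 + (-4)**2 + (1/4)*(-4))*(-46))*9 = ((3 + 16 - 1)*(-46))*9 = (18*(-46))*9 = -828*9 = -7452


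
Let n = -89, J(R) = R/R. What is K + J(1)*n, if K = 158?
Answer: 69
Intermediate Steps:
J(R) = 1
K + J(1)*n = 158 + 1*(-89) = 158 - 89 = 69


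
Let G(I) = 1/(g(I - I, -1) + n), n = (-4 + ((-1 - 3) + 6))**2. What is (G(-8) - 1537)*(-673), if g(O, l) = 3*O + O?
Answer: 4136931/4 ≈ 1.0342e+6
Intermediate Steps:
g(O, l) = 4*O
n = 4 (n = (-4 + (-4 + 6))**2 = (-4 + 2)**2 = (-2)**2 = 4)
G(I) = 1/4 (G(I) = 1/(4*(I - I) + 4) = 1/(4*0 + 4) = 1/(0 + 4) = 1/4)
(G(-8) - 1537)*(-673) = (1/4 - 1537)*(-673) = -6147/4*(-673) = 4136931/4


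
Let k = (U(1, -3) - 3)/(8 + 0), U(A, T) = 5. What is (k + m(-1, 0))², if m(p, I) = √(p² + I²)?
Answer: 25/16 ≈ 1.5625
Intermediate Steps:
m(p, I) = √(I² + p²)
k = ¼ (k = (5 - 3)/(8 + 0) = 2/8 = 2*(⅛) = ¼ ≈ 0.25000)
(k + m(-1, 0))² = (¼ + √(0² + (-1)²))² = (¼ + √(0 + 1))² = (¼ + √1)² = (¼ + 1)² = (5/4)² = 25/16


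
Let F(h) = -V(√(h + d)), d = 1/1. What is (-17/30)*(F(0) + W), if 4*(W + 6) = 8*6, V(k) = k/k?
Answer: -17/6 ≈ -2.8333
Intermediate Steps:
d = 1
V(k) = 1
W = 6 (W = -6 + (8*6)/4 = -6 + (¼)*48 = -6 + 12 = 6)
F(h) = -1 (F(h) = -1*1 = -1)
(-17/30)*(F(0) + W) = (-17/30)*(-1 + 6) = -17*1/30*5 = -17/30*5 = -17/6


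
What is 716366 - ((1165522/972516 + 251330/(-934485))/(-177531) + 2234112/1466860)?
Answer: 470937740992007089736315723/657399628466376069810 ≈ 7.1636e+5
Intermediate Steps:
716366 - ((1165522/972516 + 251330/(-934485))/(-177531) + 2234112/1466860) = 716366 - ((1165522*(1/972516) + 251330*(-1/934485))*(-1/177531) + 2234112*(1/1466860)) = 716366 - ((582761/486258 - 50266/186897)*(-1/177531) + 558528/366715) = 716366 - ((9386004221/10097795714)*(-1/177531) + 558528/366715) = 716366 - (-9386004221/1792671770902134 + 558528/366715) = 716366 - 1*1001253936869889194737/657399628466376069810 = 716366 - 1001253936869889194737/657399628466376069810 = 470937740992007089736315723/657399628466376069810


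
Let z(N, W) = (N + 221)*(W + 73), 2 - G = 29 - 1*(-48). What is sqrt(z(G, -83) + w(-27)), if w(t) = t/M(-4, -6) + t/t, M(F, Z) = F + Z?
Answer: I*sqrt(145630)/10 ≈ 38.161*I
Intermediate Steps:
G = -75 (G = 2 - (29 - 1*(-48)) = 2 - (29 + 48) = 2 - 1*77 = 2 - 77 = -75)
z(N, W) = (73 + W)*(221 + N) (z(N, W) = (221 + N)*(73 + W) = (73 + W)*(221 + N))
w(t) = 1 - t/10 (w(t) = t/(-4 - 6) + t/t = t/(-10) + 1 = t*(-1/10) + 1 = -t/10 + 1 = 1 - t/10)
sqrt(z(G, -83) + w(-27)) = sqrt((16133 + 73*(-75) + 221*(-83) - 75*(-83)) + (1 - 1/10*(-27))) = sqrt((16133 - 5475 - 18343 + 6225) + (1 + 27/10)) = sqrt(-1460 + 37/10) = sqrt(-14563/10) = I*sqrt(145630)/10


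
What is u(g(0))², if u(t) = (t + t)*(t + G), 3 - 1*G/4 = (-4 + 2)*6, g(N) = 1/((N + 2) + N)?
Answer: 14641/4 ≈ 3660.3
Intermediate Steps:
g(N) = 1/(2 + 2*N) (g(N) = 1/((2 + N) + N) = 1/(2 + 2*N))
G = 60 (G = 12 - 4*(-4 + 2)*6 = 12 - (-8)*6 = 12 - 4*(-12) = 12 + 48 = 60)
u(t) = 2*t*(60 + t) (u(t) = (t + t)*(t + 60) = (2*t)*(60 + t) = 2*t*(60 + t))
u(g(0))² = (2*(1/(2*(1 + 0)))*(60 + 1/(2*(1 + 0))))² = (2*((½)/1)*(60 + (½)/1))² = (2*((½)*1)*(60 + (½)*1))² = (2*(½)*(60 + ½))² = (2*(½)*(121/2))² = (121/2)² = 14641/4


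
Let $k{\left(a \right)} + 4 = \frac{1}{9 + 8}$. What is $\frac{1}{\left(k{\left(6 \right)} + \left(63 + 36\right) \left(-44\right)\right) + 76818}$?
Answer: $\frac{17}{1231787} \approx 1.3801 \cdot 10^{-5}$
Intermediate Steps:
$k{\left(a \right)} = - \frac{67}{17}$ ($k{\left(a \right)} = -4 + \frac{1}{9 + 8} = -4 + \frac{1}{17} = - \frac{67}{17}$)
$\frac{1}{\left(k{\left(6 \right)} + \left(63 + 36\right) \left(-44\right)\right) + 76818} = \frac{1}{\left(- \frac{67}{17} + \left(63 + 36\right) \left(-44\right)\right) + 76818} = \frac{1}{\left(- \frac{67}{17} + 99 \left(-44\right)\right) + 76818} = \frac{1}{\left(- \frac{67}{17} - 4356\right) + 76818} = \frac{1}{- \frac{74119}{17} + 76818} = \frac{1}{\frac{1231787}{17}} = \frac{17}{1231787}$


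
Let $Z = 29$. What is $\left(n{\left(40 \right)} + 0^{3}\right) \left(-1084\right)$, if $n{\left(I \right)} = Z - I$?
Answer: $11924$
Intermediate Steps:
$n{\left(I \right)} = 29 - I$
$\left(n{\left(40 \right)} + 0^{3}\right) \left(-1084\right) = \left(\left(29 - 40\right) + 0^{3}\right) \left(-1084\right) = \left(\left(29 - 40\right) + 0\right) \left(-1084\right) = \left(-11 + 0\right) \left(-1084\right) = \left(-11\right) \left(-1084\right) = 11924$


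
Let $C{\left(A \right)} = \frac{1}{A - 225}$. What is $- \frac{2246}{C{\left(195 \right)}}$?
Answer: $67380$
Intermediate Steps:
$C{\left(A \right)} = \frac{1}{-225 + A}$
$- \frac{2246}{C{\left(195 \right)}} = - \frac{2246}{\frac{1}{-225 + 195}} = - \frac{2246}{\frac{1}{-30}} = - \frac{2246}{- \frac{1}{30}} = \left(-2246\right) \left(-30\right) = 67380$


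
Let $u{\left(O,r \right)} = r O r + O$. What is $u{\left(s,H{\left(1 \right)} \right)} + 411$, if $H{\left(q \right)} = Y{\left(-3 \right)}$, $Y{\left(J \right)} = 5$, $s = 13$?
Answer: $749$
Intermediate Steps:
$H{\left(q \right)} = 5$
$u{\left(O,r \right)} = O + O r^{2}$ ($u{\left(O,r \right)} = O r r + O = O r^{2} + O = O + O r^{2}$)
$u{\left(s,H{\left(1 \right)} \right)} + 411 = 13 \left(1 + 5^{2}\right) + 411 = 13 \left(1 + 25\right) + 411 = 13 \cdot 26 + 411 = 338 + 411 = 749$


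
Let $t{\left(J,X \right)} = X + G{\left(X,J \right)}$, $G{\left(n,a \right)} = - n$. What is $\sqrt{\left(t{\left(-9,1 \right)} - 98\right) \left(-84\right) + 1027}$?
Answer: $\sqrt{9259} \approx 96.224$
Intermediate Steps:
$t{\left(J,X \right)} = 0$ ($t{\left(J,X \right)} = X - X = 0$)
$\sqrt{\left(t{\left(-9,1 \right)} - 98\right) \left(-84\right) + 1027} = \sqrt{\left(0 - 98\right) \left(-84\right) + 1027} = \sqrt{\left(-98\right) \left(-84\right) + 1027} = \sqrt{8232 + 1027} = \sqrt{9259}$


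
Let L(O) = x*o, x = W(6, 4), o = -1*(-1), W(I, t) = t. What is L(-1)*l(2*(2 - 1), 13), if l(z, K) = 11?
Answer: 44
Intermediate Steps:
o = 1
x = 4
L(O) = 4 (L(O) = 4*1 = 4)
L(-1)*l(2*(2 - 1), 13) = 4*11 = 44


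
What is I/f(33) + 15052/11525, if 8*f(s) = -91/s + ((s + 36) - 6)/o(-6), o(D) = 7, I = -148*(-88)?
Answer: 19814961556/1187075 ≈ 16692.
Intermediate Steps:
I = 13024
f(s) = 15/28 - 91/(8*s) + s/56 (f(s) = (-91/s + ((s + 36) - 6)/7)/8 = (-91/s + ((36 + s) - 6)*(⅐))/8 = (-91/s + (30 + s)*(⅐))/8 = (-91/s + (30/7 + s/7))/8 = (30/7 - 91/s + s/7)/8 = 15/28 - 91/(8*s) + s/56)
I/f(33) + 15052/11525 = 13024/(((1/56)*(-637 + 33*(30 + 33))/33)) + 15052/11525 = 13024/(((1/56)*(1/33)*(-637 + 33*63))) + 15052*(1/11525) = 13024/(((1/56)*(1/33)*(-637 + 2079))) + 15052/11525 = 13024/(((1/56)*(1/33)*1442)) + 15052/11525 = 13024/(103/132) + 15052/11525 = 13024*(132/103) + 15052/11525 = 1719168/103 + 15052/11525 = 19814961556/1187075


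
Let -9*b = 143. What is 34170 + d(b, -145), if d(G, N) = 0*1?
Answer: 34170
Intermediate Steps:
b = -143/9 (b = -⅑*143 = -143/9 ≈ -15.889)
d(G, N) = 0
34170 + d(b, -145) = 34170 + 0 = 34170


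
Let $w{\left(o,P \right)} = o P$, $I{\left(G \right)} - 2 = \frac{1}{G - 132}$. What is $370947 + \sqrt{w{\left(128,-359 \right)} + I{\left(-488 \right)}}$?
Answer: $370947 + \frac{i \sqrt{4415795155}}{310} \approx 3.7095 \cdot 10^{5} + 214.36 i$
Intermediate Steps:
$I{\left(G \right)} = 2 + \frac{1}{-132 + G}$ ($I{\left(G \right)} = 2 + \frac{1}{G - 132} = 2 + \frac{1}{-132 + G}$)
$w{\left(o,P \right)} = P o$
$370947 + \sqrt{w{\left(128,-359 \right)} + I{\left(-488 \right)}} = 370947 + \sqrt{\left(-359\right) 128 + \frac{-263 + 2 \left(-488\right)}{-132 - 488}} = 370947 + \sqrt{-45952 + \frac{-263 - 976}{-620}} = 370947 + \sqrt{-45952 - - \frac{1239}{620}} = 370947 + \sqrt{-45952 + \frac{1239}{620}} = 370947 + \sqrt{- \frac{28489001}{620}} = 370947 + \frac{i \sqrt{4415795155}}{310}$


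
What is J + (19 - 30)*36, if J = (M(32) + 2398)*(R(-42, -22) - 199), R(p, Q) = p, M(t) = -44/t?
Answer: -4623861/8 ≈ -5.7798e+5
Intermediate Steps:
J = -4620693/8 (J = (-44/32 + 2398)*(-42 - 199) = (-44*1/32 + 2398)*(-241) = (-11/8 + 2398)*(-241) = (19173/8)*(-241) = -4620693/8 ≈ -5.7759e+5)
J + (19 - 30)*36 = -4620693/8 + (19 - 30)*36 = -4620693/8 - 11*36 = -4620693/8 - 396 = -4623861/8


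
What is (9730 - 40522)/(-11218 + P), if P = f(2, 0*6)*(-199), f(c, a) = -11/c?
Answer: 20528/6749 ≈ 3.0416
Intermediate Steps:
P = 2189/2 (P = -11/2*(-199) = 2189/2 ≈ 1094.5)
(9730 - 40522)/(-11218 + P) = (9730 - 40522)/(-11218 + 2189/2) = -30792/(-20247/2) = -30792*(-2/20247) = 20528/6749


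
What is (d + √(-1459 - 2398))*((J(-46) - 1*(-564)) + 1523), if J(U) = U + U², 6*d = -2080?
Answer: -4323280/3 + 4157*I*√3857 ≈ -1.4411e+6 + 2.5817e+5*I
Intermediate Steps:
d = -1040/3 (d = (⅙)*(-2080) = -1040/3 ≈ -346.67)
(d + √(-1459 - 2398))*((J(-46) - 1*(-564)) + 1523) = (-1040/3 + √(-1459 - 2398))*((-46*(1 - 46) - 1*(-564)) + 1523) = (-1040/3 + √(-3857))*((-46*(-45) + 564) + 1523) = (-1040/3 + I*√3857)*((2070 + 564) + 1523) = (-1040/3 + I*√3857)*(2634 + 1523) = (-1040/3 + I*√3857)*4157 = -4323280/3 + 4157*I*√3857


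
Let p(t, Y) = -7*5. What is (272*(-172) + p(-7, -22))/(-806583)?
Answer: 46819/806583 ≈ 0.058046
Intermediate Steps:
p(t, Y) = -35
(272*(-172) + p(-7, -22))/(-806583) = (272*(-172) - 35)/(-806583) = (-46784 - 35)*(-1/806583) = -46819*(-1/806583) = 46819/806583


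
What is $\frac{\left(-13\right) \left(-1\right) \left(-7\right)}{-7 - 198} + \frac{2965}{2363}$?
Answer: $\frac{822858}{484415} \approx 1.6987$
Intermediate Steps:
$\frac{\left(-13\right) \left(-1\right) \left(-7\right)}{-7 - 198} + \frac{2965}{2363} = \frac{13 \left(-7\right)}{-7 - 198} + 2965 \cdot \frac{1}{2363} = - \frac{91}{-205} + \frac{2965}{2363} = \left(-91\right) \left(- \frac{1}{205}\right) + \frac{2965}{2363} = \frac{91}{205} + \frac{2965}{2363} = \frac{822858}{484415}$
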